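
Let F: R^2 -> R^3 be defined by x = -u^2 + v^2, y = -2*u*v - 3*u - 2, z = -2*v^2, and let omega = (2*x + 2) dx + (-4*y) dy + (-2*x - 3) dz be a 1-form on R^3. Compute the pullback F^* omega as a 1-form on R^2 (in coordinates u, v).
F^* omega = (4*u^3 - 20*u*v^2 - 48*u*v - 40*u - 16*v - 24) du + (-28*u^2*v - 24*u^2 - 16*u + 12*v^3 + 16*v) dv

Using F^*(f dg) = (f ∘ F) d(g ∘ F), substitute each coordinate x_i by F_i(u, v) in f_i, and replace dx_i by d F_i = (∂F_i/∂u) du + (∂F_i/∂v) dv.
  For the x component: f_1(F) = -2*u^2 + 2*v^2 + 2; d F_1 = (-2*u) du + (2*v) dv
  For the y component: f_2(F) = 8*u*v + 12*u + 8; d F_2 = (-2*v - 3) du + (-2*u) dv
  For the z component: f_3(F) = 2*u^2 - 2*v^2 - 3; d F_3 = (0) du + (-4*v) dv
Combining and collecting du, dv coefficients:
  coeff of du: 4*u^3 - 20*u*v^2 - 48*u*v - 40*u - 16*v - 24
  coeff of dv: -28*u^2*v - 24*u^2 - 16*u + 12*v^3 + 16*v
F^* omega = (4*u^3 - 20*u*v^2 - 48*u*v - 40*u - 16*v - 24) du + (-28*u^2*v - 24*u^2 - 16*u + 12*v^3 + 16*v) dv.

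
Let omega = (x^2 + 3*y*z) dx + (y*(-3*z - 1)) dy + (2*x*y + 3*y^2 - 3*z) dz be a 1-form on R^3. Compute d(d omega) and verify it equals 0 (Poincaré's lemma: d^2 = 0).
d(d omega) = 0

Step 1: d omega = sum_{i<j} (∂f_j/∂x_i - ∂f_i/∂x_j) dx_i ∧ dx_j:
  coeff of dx ∧ dy: -3*z
  coeff of dx ∧ dz: -y
  coeff of dy ∧ dz: 2*x + 9*y
Step 2: Apply d again to each 2-form coefficient. The only possible 3-form in R^3 is dx ∧ dy ∧ dz, with coefficient
  ∂(coeff of dy∧dz)/∂x - ∂(coeff of dx∧dz)/∂y + ∂(coeff of dx∧dy)/∂z
  = ∂/∂x (2*x + 9*y) - ∂/∂y (-y) + ∂/∂z (-3*z).
Each of these terms simplifies to sums of mixed partials that cancel in pairs. The result is 0 (by equality of mixed partials for smooth functions — Schwarz / Clairaut).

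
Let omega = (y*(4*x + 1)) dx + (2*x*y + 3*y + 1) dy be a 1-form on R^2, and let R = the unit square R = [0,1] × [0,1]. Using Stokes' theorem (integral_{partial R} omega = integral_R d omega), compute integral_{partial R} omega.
integral_(partial R) omega = -2

Stokes: integral_partial_R omega = integral_R d omega with d omega = (∂Q/∂x - ∂P/∂y) dx ∧ dy.
  ∂Q/∂x = 2*y
  ∂P/∂y = 4*x + 1
  integrand = ∂Q/∂x - ∂P/∂y = -4*x + 2*y - 1.
Integrating over R: integral_0^1 integral_0^1 (-4*x + 2*y - 1) dx dy = -2.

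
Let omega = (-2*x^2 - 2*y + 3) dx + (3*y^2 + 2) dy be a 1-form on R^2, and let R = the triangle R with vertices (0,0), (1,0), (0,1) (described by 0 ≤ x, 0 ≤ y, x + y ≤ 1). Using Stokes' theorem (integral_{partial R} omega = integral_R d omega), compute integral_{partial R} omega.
integral_(partial R) omega = 1

Stokes: integral_partial_R omega = integral_R d omega with d omega = (∂Q/∂x - ∂P/∂y) dx ∧ dy.
  ∂Q/∂x = 0
  ∂P/∂y = -2
  integrand = ∂Q/∂x - ∂P/∂y = 2.
Integrating over R: integral_0^1 integral_0^{1-x} (2) dy dx = 1.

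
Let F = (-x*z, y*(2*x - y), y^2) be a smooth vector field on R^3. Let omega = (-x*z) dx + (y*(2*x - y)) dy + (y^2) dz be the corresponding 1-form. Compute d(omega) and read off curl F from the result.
d(omega) = (2*y) dy ∧ dz + (-x) dz ∧ dx + (2*y) dx ∧ dy; curl F = (2*y, -x, 2*y)

d omega = sum_{i<j} (∂f_j/∂x_i - ∂f_i/∂x_j) dx_i ∧ dx_j. Under the identification (dy ∧ dz, dz ∧ dx, dx ∧ dy) ↔ (e_x, e_y, e_z), the coefficients are exactly the components of curl F. Compute:
  ∂R/∂y - ∂Q/∂z = (2*y) - (0) = 2*y
  ∂P/∂z - ∂R/∂x = (-x) - (0) = -x
  ∂Q/∂x - ∂P/∂y = (2*y) - (0) = 2*y.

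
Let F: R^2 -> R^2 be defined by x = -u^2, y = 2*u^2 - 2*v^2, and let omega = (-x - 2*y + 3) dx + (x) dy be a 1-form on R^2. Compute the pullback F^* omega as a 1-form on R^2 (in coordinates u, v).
F^* omega = (2*u*(u^2 - 4*v^2 - 3)) du + (4*u^2*v) dv

Using F^*(f dg) = (f ∘ F) d(g ∘ F), substitute each coordinate x_i by F_i(u, v) in f_i, and replace dx_i by d F_i = (∂F_i/∂u) du + (∂F_i/∂v) dv.
  For the x component: f_1(F) = -3*u^2 + 4*v^2 + 3; d F_1 = (-2*u) du + (0) dv
  For the y component: f_2(F) = -u^2; d F_2 = (4*u) du + (-4*v) dv
Combining and collecting du, dv coefficients:
  coeff of du: 2*u*(u^2 - 4*v^2 - 3)
  coeff of dv: 4*u^2*v
F^* omega = (2*u*(u^2 - 4*v^2 - 3)) du + (4*u^2*v) dv.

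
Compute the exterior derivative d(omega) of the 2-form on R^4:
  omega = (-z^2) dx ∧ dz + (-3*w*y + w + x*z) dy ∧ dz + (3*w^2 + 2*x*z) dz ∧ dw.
d(omega) = (z) dx ∧ dy ∧ dz + (1 - 3*y) dy ∧ dz ∧ dw + (2*z) dx ∧ dz ∧ dw

For a 2-form omega = sum_{i<j} g_{ij} dx_i ∧ dx_j, the exterior derivative is
  d(omega) = sum_{i<j} d(g_{ij}) ∧ dx_i ∧ dx_j = sum_{i<j, k} (∂g_{ij}/∂x_k) dx_k ∧ dx_i ∧ dx_j.
Expand each term, using dx_k ∧ dx_i ∧ dx_j = sgn(permutation) dx_{(a)} ∧ dx_{(b)} ∧ dx_{(c)} with (a < b < c) sorted:
  d(-3*w*y + w + x*z) includes (∂/∂x)(-3*w*y + w + x*z) dx = (z) dx, which multiplied by dy ∧ dz gives (z) dx ∧ dy ∧ dz
  d(-3*w*y + w + x*z) includes (∂/∂w)(-3*w*y + w + x*z) dw = (1 - 3*y) dw, which multiplied by dy ∧ dz gives (1 - 3*y) dy ∧ dz ∧ dw
  d(3*w^2 + 2*x*z) includes (∂/∂x)(3*w^2 + 2*x*z) dx = (2*z) dx, which multiplied by dz ∧ dw gives (2*z) dx ∧ dz ∧ dw
Collecting like 3-forms: d(omega) = (z) dx ∧ dy ∧ dz + (1 - 3*y) dy ∧ dz ∧ dw + (2*z) dx ∧ dz ∧ dw.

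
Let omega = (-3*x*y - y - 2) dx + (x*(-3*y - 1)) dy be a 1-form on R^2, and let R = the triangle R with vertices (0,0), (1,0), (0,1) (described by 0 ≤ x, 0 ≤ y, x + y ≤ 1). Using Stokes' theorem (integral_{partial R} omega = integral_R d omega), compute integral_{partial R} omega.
integral_(partial R) omega = 0

Stokes: integral_partial_R omega = integral_R d omega with d omega = (∂Q/∂x - ∂P/∂y) dx ∧ dy.
  ∂Q/∂x = -3*y - 1
  ∂P/∂y = -3*x - 1
  integrand = ∂Q/∂x - ∂P/∂y = 3*x - 3*y.
Integrating over R: integral_0^1 integral_0^{1-x} (3*x - 3*y) dy dx = 0.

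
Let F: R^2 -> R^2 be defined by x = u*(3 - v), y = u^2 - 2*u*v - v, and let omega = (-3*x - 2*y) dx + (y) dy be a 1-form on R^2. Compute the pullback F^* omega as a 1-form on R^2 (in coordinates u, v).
F^* omega = (2*u^3 - 4*u^2*v - 6*u^2 - 3*u*v^2 + 28*u*v - 27*u + 6*v) du + (-3*u^2*v + 8*u^2 + 2*u*v + v) dv

Using F^*(f dg) = (f ∘ F) d(g ∘ F), substitute each coordinate x_i by F_i(u, v) in f_i, and replace dx_i by d F_i = (∂F_i/∂u) du + (∂F_i/∂v) dv.
  For the x component: f_1(F) = -2*u^2 + 7*u*v - 9*u + 2*v; d F_1 = (3 - v) du + (-u) dv
  For the y component: f_2(F) = u^2 - 2*u*v - v; d F_2 = (2*u - 2*v) du + (-2*u - 1) dv
Combining and collecting du, dv coefficients:
  coeff of du: 2*u^3 - 4*u^2*v - 6*u^2 - 3*u*v^2 + 28*u*v - 27*u + 6*v
  coeff of dv: -3*u^2*v + 8*u^2 + 2*u*v + v
F^* omega = (2*u^3 - 4*u^2*v - 6*u^2 - 3*u*v^2 + 28*u*v - 27*u + 6*v) du + (-3*u^2*v + 8*u^2 + 2*u*v + v) dv.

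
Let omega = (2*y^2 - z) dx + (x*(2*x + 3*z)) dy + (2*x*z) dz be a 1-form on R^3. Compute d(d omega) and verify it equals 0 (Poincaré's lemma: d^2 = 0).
d(d omega) = 0

Step 1: d omega = sum_{i<j} (∂f_j/∂x_i - ∂f_i/∂x_j) dx_i ∧ dx_j:
  coeff of dx ∧ dy: 4*x - 4*y + 3*z
  coeff of dx ∧ dz: 2*z + 1
  coeff of dy ∧ dz: -3*x
Step 2: Apply d again to each 2-form coefficient. The only possible 3-form in R^3 is dx ∧ dy ∧ dz, with coefficient
  ∂(coeff of dy∧dz)/∂x - ∂(coeff of dx∧dz)/∂y + ∂(coeff of dx∧dy)/∂z
  = ∂/∂x (-3*x) - ∂/∂y (2*z + 1) + ∂/∂z (4*x - 4*y + 3*z).
Each of these terms simplifies to sums of mixed partials that cancel in pairs. The result is 0 (by equality of mixed partials for smooth functions — Schwarz / Clairaut).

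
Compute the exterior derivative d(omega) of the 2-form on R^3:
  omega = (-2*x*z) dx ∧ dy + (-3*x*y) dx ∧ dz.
d(omega) = (x) dx ∧ dy ∧ dz

For a 2-form omega = sum_{i<j} g_{ij} dx_i ∧ dx_j, the exterior derivative is
  d(omega) = sum_{i<j} d(g_{ij}) ∧ dx_i ∧ dx_j = sum_{i<j, k} (∂g_{ij}/∂x_k) dx_k ∧ dx_i ∧ dx_j.
Expand each term, using dx_k ∧ dx_i ∧ dx_j = sgn(permutation) dx_{(a)} ∧ dx_{(b)} ∧ dx_{(c)} with (a < b < c) sorted:
  d(-2*x*z) includes (∂/∂z)(-2*x*z) dz = (-2*x) dz, which multiplied by dx ∧ dy gives (-2*x) dx ∧ dy ∧ dz
  d(-3*x*y) includes (∂/∂y)(-3*x*y) dy = (-3*x) dy, which multiplied by dx ∧ dz gives (3*x) dx ∧ dy ∧ dz
Collecting like 3-forms: d(omega) = (x) dx ∧ dy ∧ dz.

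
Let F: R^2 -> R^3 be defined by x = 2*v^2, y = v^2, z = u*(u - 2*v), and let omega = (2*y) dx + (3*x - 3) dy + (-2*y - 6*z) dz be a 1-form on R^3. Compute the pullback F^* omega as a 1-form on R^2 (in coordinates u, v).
F^* omega = (-12*u^3 + 36*u^2*v - 28*u*v^2 + 4*v^3) du + (12*u^3 - 24*u^2*v + 4*u*v^2 + 20*v^3 - 6*v) dv

Using F^*(f dg) = (f ∘ F) d(g ∘ F), substitute each coordinate x_i by F_i(u, v) in f_i, and replace dx_i by d F_i = (∂F_i/∂u) du + (∂F_i/∂v) dv.
  For the x component: f_1(F) = 2*v^2; d F_1 = (0) du + (4*v) dv
  For the y component: f_2(F) = 6*v^2 - 3; d F_2 = (0) du + (2*v) dv
  For the z component: f_3(F) = -6*u^2 + 12*u*v - 2*v^2; d F_3 = (2*u - 2*v) du + (-2*u) dv
Combining and collecting du, dv coefficients:
  coeff of du: -12*u^3 + 36*u^2*v - 28*u*v^2 + 4*v^3
  coeff of dv: 12*u^3 - 24*u^2*v + 4*u*v^2 + 20*v^3 - 6*v
F^* omega = (-12*u^3 + 36*u^2*v - 28*u*v^2 + 4*v^3) du + (12*u^3 - 24*u^2*v + 4*u*v^2 + 20*v^3 - 6*v) dv.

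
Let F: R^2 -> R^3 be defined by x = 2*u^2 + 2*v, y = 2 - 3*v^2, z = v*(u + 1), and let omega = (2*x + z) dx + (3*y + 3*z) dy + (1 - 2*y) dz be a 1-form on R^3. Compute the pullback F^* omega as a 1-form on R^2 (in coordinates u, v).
F^* omega = (16*u^3 + 4*u^2*v + 20*u*v + 6*v^3 - 3*v) du + (8*u^2 - 12*u*v^2 + 2*u*v - 3*u + 54*v^3 - 12*v^2 - 26*v - 3) dv

Using F^*(f dg) = (f ∘ F) d(g ∘ F), substitute each coordinate x_i by F_i(u, v) in f_i, and replace dx_i by d F_i = (∂F_i/∂u) du + (∂F_i/∂v) dv.
  For the x component: f_1(F) = 4*u^2 + u*v + 5*v; d F_1 = (4*u) du + (2) dv
  For the y component: f_2(F) = 3*u*v - 9*v^2 + 3*v + 6; d F_2 = (0) du + (-6*v) dv
  For the z component: f_3(F) = 6*v^2 - 3; d F_3 = (v) du + (u + 1) dv
Combining and collecting du, dv coefficients:
  coeff of du: 16*u^3 + 4*u^2*v + 20*u*v + 6*v^3 - 3*v
  coeff of dv: 8*u^2 - 12*u*v^2 + 2*u*v - 3*u + 54*v^3 - 12*v^2 - 26*v - 3
F^* omega = (16*u^3 + 4*u^2*v + 20*u*v + 6*v^3 - 3*v) du + (8*u^2 - 12*u*v^2 + 2*u*v - 3*u + 54*v^3 - 12*v^2 - 26*v - 3) dv.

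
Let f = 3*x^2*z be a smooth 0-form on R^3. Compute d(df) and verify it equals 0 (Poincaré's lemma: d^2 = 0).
d(df) = 0

Step 1: df = sum_i (∂f/∂x_i) dx_i = (6*x*z) dx + (0) dy + (3*x^2) dz.
Step 2: Apply d again. Using the 1-form formula, the coefficient of dx ∧ dy in d(df) is ∂^2 f/∂x ∂y - ∂^2 f/∂y ∂x = (0) - (0) = 0 (equality of mixed partials for smooth f).
Similarly for dx ∧ dz and dy ∧ dz — all coefficients vanish. So d(df) = 0.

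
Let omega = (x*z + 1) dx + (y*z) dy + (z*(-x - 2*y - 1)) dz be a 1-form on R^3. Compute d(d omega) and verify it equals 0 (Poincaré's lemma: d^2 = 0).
d(d omega) = 0

Step 1: d omega = sum_{i<j} (∂f_j/∂x_i - ∂f_i/∂x_j) dx_i ∧ dx_j:
  coeff of dx ∧ dy: 0
  coeff of dx ∧ dz: -x - z
  coeff of dy ∧ dz: -y - 2*z
Step 2: Apply d again to each 2-form coefficient. The only possible 3-form in R^3 is dx ∧ dy ∧ dz, with coefficient
  ∂(coeff of dy∧dz)/∂x - ∂(coeff of dx∧dz)/∂y + ∂(coeff of dx∧dy)/∂z
  = ∂/∂x (-y - 2*z) - ∂/∂y (-x - z) + ∂/∂z (0).
Each of these terms simplifies to sums of mixed partials that cancel in pairs. The result is 0 (by equality of mixed partials for smooth functions — Schwarz / Clairaut).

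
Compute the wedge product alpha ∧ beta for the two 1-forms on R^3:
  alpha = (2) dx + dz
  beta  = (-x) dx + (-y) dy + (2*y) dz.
alpha ∧ beta = (-2*y) dx ∧ dy + (x + 4*y) dx ∧ dz + (y) dy ∧ dz

Distribute the wedge, using dx_i ∧ dx_j = -dx_j ∧ dx_i and dx_i ∧ dx_i = 0. For each pair (i, j) with i < j, the coefficient of dx_i ∧ dx_j in alpha ∧ beta is (alpha_i * beta_j - alpha_j * beta_i). Collecting: alpha ∧ beta = (-2*y) dx ∧ dy + (x + 4*y) dx ∧ dz + (y) dy ∧ dz.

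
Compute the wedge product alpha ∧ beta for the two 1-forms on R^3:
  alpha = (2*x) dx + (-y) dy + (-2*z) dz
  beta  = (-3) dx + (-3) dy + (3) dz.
alpha ∧ beta = (-6*x - 3*y) dx ∧ dy + (6*x - 6*z) dx ∧ dz + (-3*y - 6*z) dy ∧ dz

Distribute the wedge, using dx_i ∧ dx_j = -dx_j ∧ dx_i and dx_i ∧ dx_i = 0. For each pair (i, j) with i < j, the coefficient of dx_i ∧ dx_j in alpha ∧ beta is (alpha_i * beta_j - alpha_j * beta_i). Collecting: alpha ∧ beta = (-6*x - 3*y) dx ∧ dy + (6*x - 6*z) dx ∧ dz + (-3*y - 6*z) dy ∧ dz.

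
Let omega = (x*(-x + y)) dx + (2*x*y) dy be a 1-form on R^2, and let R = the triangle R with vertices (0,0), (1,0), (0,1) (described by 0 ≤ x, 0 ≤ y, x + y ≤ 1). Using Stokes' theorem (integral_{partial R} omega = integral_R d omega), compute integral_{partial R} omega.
integral_(partial R) omega = 1/6

Stokes: integral_partial_R omega = integral_R d omega with d omega = (∂Q/∂x - ∂P/∂y) dx ∧ dy.
  ∂Q/∂x = 2*y
  ∂P/∂y = x
  integrand = ∂Q/∂x - ∂P/∂y = -x + 2*y.
Integrating over R: integral_0^1 integral_0^{1-x} (-x + 2*y) dy dx = 1/6.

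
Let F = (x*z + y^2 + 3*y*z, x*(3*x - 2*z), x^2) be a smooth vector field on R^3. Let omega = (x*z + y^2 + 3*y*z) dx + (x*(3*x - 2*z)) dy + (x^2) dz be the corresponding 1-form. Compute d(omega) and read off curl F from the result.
d(omega) = (2*x) dy ∧ dz + (-x + 3*y) dz ∧ dx + (6*x - 2*y - 5*z) dx ∧ dy; curl F = (2*x, -x + 3*y, 6*x - 2*y - 5*z)

d omega = sum_{i<j} (∂f_j/∂x_i - ∂f_i/∂x_j) dx_i ∧ dx_j. Under the identification (dy ∧ dz, dz ∧ dx, dx ∧ dy) ↔ (e_x, e_y, e_z), the coefficients are exactly the components of curl F. Compute:
  ∂R/∂y - ∂Q/∂z = (0) - (-2*x) = 2*x
  ∂P/∂z - ∂R/∂x = (x + 3*y) - (2*x) = -x + 3*y
  ∂Q/∂x - ∂P/∂y = (6*x - 2*z) - (2*y + 3*z) = 6*x - 2*y - 5*z.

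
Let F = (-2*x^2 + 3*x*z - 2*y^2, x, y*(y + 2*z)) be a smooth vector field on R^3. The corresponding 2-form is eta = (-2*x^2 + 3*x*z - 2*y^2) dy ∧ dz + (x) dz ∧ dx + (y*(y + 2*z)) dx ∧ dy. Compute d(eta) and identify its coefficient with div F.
d(eta) = (-4*x + 2*y + 3*z) dx ∧ dy ∧ dz; div F = -4*x + 2*y + 3*z

For a 2-form in R^3 of the form above, applying d gives a 3-form with coefficient ∂P/∂x + ∂Q/∂y + ∂R/∂z:
  ∂P/∂x = -4*x + 3*z
  ∂Q/∂y = 0
  ∂R/∂z = 2*y
Sum = -4*x + 2*y + 3*z, which is exactly div F.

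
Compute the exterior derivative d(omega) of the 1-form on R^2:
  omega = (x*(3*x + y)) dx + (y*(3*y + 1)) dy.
d(omega) = (-x) dx ∧ dy

For a 1-form omega = sum_i f_i dx_i, the exterior derivative is
  d(omega) = sum_{i < j} (∂f_j/∂x_i - ∂f_i/∂x_j) dx_i ∧ dx_j.
  coefficient of dx ∧ dy: ∂f_2/∂x - ∂f_1/∂y = ∂(y*(3*y + 1))/∂x - ∂(x*(3*x + y))/∂y = -x
Assembling: d(omega) = (-x) dx ∧ dy.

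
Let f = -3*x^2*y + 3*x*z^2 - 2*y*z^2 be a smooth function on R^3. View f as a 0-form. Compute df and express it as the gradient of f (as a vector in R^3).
df = (-6*x*y + 3*z^2) dx + (-3*x^2 - 2*z^2) dy + (2*z*(3*x - 2*y)) dz; grad f = (-6*x*y + 3*z^2, -3*x^2 - 2*z^2, 2*z*(3*x - 2*y))

For a 0-form f, d f = (∂f/∂x) dx + (∂f/∂y) dy + (∂f/∂z) dz. The components of the vector representation are exactly the entries of grad f in Cartesian coordinates:
  ∂f/∂x = -6*x*y + 3*z^2
  ∂f/∂y = -3*x^2 - 2*z^2
  ∂f/∂z = 2*z*(3*x - 2*y).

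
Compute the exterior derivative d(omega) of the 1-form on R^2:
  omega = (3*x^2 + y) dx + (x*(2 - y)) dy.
d(omega) = (1 - y) dx ∧ dy

For a 1-form omega = sum_i f_i dx_i, the exterior derivative is
  d(omega) = sum_{i < j} (∂f_j/∂x_i - ∂f_i/∂x_j) dx_i ∧ dx_j.
  coefficient of dx ∧ dy: ∂f_2/∂x - ∂f_1/∂y = ∂(x*(2 - y))/∂x - ∂(3*x^2 + y)/∂y = 1 - y
Assembling: d(omega) = (1 - y) dx ∧ dy.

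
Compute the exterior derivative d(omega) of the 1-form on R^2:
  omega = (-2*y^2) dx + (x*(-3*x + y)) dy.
d(omega) = (-6*x + 5*y) dx ∧ dy

For a 1-form omega = sum_i f_i dx_i, the exterior derivative is
  d(omega) = sum_{i < j} (∂f_j/∂x_i - ∂f_i/∂x_j) dx_i ∧ dx_j.
  coefficient of dx ∧ dy: ∂f_2/∂x - ∂f_1/∂y = ∂(x*(-3*x + y))/∂x - ∂(-2*y^2)/∂y = -6*x + 5*y
Assembling: d(omega) = (-6*x + 5*y) dx ∧ dy.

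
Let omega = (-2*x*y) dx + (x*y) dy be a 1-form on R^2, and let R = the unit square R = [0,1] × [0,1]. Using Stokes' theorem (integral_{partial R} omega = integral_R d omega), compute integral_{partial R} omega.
integral_(partial R) omega = 3/2

Stokes: integral_partial_R omega = integral_R d omega with d omega = (∂Q/∂x - ∂P/∂y) dx ∧ dy.
  ∂Q/∂x = y
  ∂P/∂y = -2*x
  integrand = ∂Q/∂x - ∂P/∂y = 2*x + y.
Integrating over R: integral_0^1 integral_0^1 (2*x + y) dx dy = 3/2.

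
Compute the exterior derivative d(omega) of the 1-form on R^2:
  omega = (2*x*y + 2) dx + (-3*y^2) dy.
d(omega) = (-2*x) dx ∧ dy

For a 1-form omega = sum_i f_i dx_i, the exterior derivative is
  d(omega) = sum_{i < j} (∂f_j/∂x_i - ∂f_i/∂x_j) dx_i ∧ dx_j.
  coefficient of dx ∧ dy: ∂f_2/∂x - ∂f_1/∂y = ∂(-3*y^2)/∂x - ∂(2*x*y + 2)/∂y = -2*x
Assembling: d(omega) = (-2*x) dx ∧ dy.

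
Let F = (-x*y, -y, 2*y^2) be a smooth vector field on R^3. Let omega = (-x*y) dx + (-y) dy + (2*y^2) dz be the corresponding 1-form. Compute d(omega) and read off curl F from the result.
d(omega) = (4*y) dy ∧ dz + (0) dz ∧ dx + (x) dx ∧ dy; curl F = (4*y, 0, x)

d omega = sum_{i<j} (∂f_j/∂x_i - ∂f_i/∂x_j) dx_i ∧ dx_j. Under the identification (dy ∧ dz, dz ∧ dx, dx ∧ dy) ↔ (e_x, e_y, e_z), the coefficients are exactly the components of curl F. Compute:
  ∂R/∂y - ∂Q/∂z = (4*y) - (0) = 4*y
  ∂P/∂z - ∂R/∂x = (0) - (0) = 0
  ∂Q/∂x - ∂P/∂y = (0) - (-x) = x.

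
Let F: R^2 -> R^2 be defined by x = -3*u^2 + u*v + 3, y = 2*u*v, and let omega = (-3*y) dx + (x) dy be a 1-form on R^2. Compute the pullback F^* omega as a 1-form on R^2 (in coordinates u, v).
F^* omega = (2*v*(15*u^2 - 2*u*v + 3)) du + (2*u*(-3*u^2 - 2*u*v + 3)) dv

Using F^*(f dg) = (f ∘ F) d(g ∘ F), substitute each coordinate x_i by F_i(u, v) in f_i, and replace dx_i by d F_i = (∂F_i/∂u) du + (∂F_i/∂v) dv.
  For the x component: f_1(F) = -6*u*v; d F_1 = (-6*u + v) du + (u) dv
  For the y component: f_2(F) = -3*u^2 + u*v + 3; d F_2 = (2*v) du + (2*u) dv
Combining and collecting du, dv coefficients:
  coeff of du: 2*v*(15*u^2 - 2*u*v + 3)
  coeff of dv: 2*u*(-3*u^2 - 2*u*v + 3)
F^* omega = (2*v*(15*u^2 - 2*u*v + 3)) du + (2*u*(-3*u^2 - 2*u*v + 3)) dv.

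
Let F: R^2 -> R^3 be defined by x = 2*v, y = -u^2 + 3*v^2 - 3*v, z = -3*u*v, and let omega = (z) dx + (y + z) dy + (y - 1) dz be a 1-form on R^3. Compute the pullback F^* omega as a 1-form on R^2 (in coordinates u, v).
F^* omega = (2*u^3 + 9*u^2*v - 6*u*v^2 + 6*u*v - 9*v^3 + 9*v^2 + 3*v) du + (3*u^3 - 6*u^2*v + 3*u^2 - 27*u*v^2 + 12*u*v + 3*u + 18*v^3 - 27*v^2 + 9*v) dv

Using F^*(f dg) = (f ∘ F) d(g ∘ F), substitute each coordinate x_i by F_i(u, v) in f_i, and replace dx_i by d F_i = (∂F_i/∂u) du + (∂F_i/∂v) dv.
  For the x component: f_1(F) = -3*u*v; d F_1 = (0) du + (2) dv
  For the y component: f_2(F) = -u^2 - 3*u*v + 3*v^2 - 3*v; d F_2 = (-2*u) du + (6*v - 3) dv
  For the z component: f_3(F) = -u^2 + 3*v^2 - 3*v - 1; d F_3 = (-3*v) du + (-3*u) dv
Combining and collecting du, dv coefficients:
  coeff of du: 2*u^3 + 9*u^2*v - 6*u*v^2 + 6*u*v - 9*v^3 + 9*v^2 + 3*v
  coeff of dv: 3*u^3 - 6*u^2*v + 3*u^2 - 27*u*v^2 + 12*u*v + 3*u + 18*v^3 - 27*v^2 + 9*v
F^* omega = (2*u^3 + 9*u^2*v - 6*u*v^2 + 6*u*v - 9*v^3 + 9*v^2 + 3*v) du + (3*u^3 - 6*u^2*v + 3*u^2 - 27*u*v^2 + 12*u*v + 3*u + 18*v^3 - 27*v^2 + 9*v) dv.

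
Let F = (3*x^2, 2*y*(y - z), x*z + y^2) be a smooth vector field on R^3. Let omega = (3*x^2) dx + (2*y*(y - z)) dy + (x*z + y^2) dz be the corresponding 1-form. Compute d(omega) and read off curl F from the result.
d(omega) = (4*y) dy ∧ dz + (-z) dz ∧ dx + (0) dx ∧ dy; curl F = (4*y, -z, 0)

d omega = sum_{i<j} (∂f_j/∂x_i - ∂f_i/∂x_j) dx_i ∧ dx_j. Under the identification (dy ∧ dz, dz ∧ dx, dx ∧ dy) ↔ (e_x, e_y, e_z), the coefficients are exactly the components of curl F. Compute:
  ∂R/∂y - ∂Q/∂z = (2*y) - (-2*y) = 4*y
  ∂P/∂z - ∂R/∂x = (0) - (z) = -z
  ∂Q/∂x - ∂P/∂y = (0) - (0) = 0.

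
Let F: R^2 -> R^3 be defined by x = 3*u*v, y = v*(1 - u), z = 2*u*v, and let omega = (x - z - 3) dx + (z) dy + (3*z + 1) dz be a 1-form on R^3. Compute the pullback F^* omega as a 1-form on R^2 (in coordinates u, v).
F^* omega = (v*(13*u*v - 7)) du + (u*(13*u*v + 2*v - 7)) dv

Using F^*(f dg) = (f ∘ F) d(g ∘ F), substitute each coordinate x_i by F_i(u, v) in f_i, and replace dx_i by d F_i = (∂F_i/∂u) du + (∂F_i/∂v) dv.
  For the x component: f_1(F) = u*v - 3; d F_1 = (3*v) du + (3*u) dv
  For the y component: f_2(F) = 2*u*v; d F_2 = (-v) du + (1 - u) dv
  For the z component: f_3(F) = 6*u*v + 1; d F_3 = (2*v) du + (2*u) dv
Combining and collecting du, dv coefficients:
  coeff of du: v*(13*u*v - 7)
  coeff of dv: u*(13*u*v + 2*v - 7)
F^* omega = (v*(13*u*v - 7)) du + (u*(13*u*v + 2*v - 7)) dv.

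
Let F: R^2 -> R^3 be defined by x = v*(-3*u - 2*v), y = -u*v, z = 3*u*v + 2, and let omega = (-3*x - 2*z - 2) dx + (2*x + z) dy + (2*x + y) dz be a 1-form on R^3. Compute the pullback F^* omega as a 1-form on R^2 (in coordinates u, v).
F^* omega = (v*(-27*u*v - 26*v^2 + 16)) du + (-27*u^2*v - 38*u*v^2 + 16*u - 24*v^3 + 24*v) dv

Using F^*(f dg) = (f ∘ F) d(g ∘ F), substitute each coordinate x_i by F_i(u, v) in f_i, and replace dx_i by d F_i = (∂F_i/∂u) du + (∂F_i/∂v) dv.
  For the x component: f_1(F) = 3*u*v + 6*v^2 - 6; d F_1 = (-3*v) du + (-3*u - 4*v) dv
  For the y component: f_2(F) = -3*u*v - 4*v^2 + 2; d F_2 = (-v) du + (-u) dv
  For the z component: f_3(F) = v*(-7*u - 4*v); d F_3 = (3*v) du + (3*u) dv
Combining and collecting du, dv coefficients:
  coeff of du: v*(-27*u*v - 26*v^2 + 16)
  coeff of dv: -27*u^2*v - 38*u*v^2 + 16*u - 24*v^3 + 24*v
F^* omega = (v*(-27*u*v - 26*v^2 + 16)) du + (-27*u^2*v - 38*u*v^2 + 16*u - 24*v^3 + 24*v) dv.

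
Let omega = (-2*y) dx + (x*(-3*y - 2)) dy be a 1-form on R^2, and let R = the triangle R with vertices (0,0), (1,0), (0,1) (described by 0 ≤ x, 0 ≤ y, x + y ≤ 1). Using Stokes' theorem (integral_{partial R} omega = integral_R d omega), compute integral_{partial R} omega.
integral_(partial R) omega = -1/2

Stokes: integral_partial_R omega = integral_R d omega with d omega = (∂Q/∂x - ∂P/∂y) dx ∧ dy.
  ∂Q/∂x = -3*y - 2
  ∂P/∂y = -2
  integrand = ∂Q/∂x - ∂P/∂y = -3*y.
Integrating over R: integral_0^1 integral_0^{1-x} (-3*y) dy dx = -1/2.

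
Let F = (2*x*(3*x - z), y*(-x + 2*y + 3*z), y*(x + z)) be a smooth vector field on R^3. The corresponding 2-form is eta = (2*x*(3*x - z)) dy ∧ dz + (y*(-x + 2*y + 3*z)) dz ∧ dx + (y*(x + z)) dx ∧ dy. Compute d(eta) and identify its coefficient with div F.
d(eta) = (11*x + 5*y + z) dx ∧ dy ∧ dz; div F = 11*x + 5*y + z

For a 2-form in R^3 of the form above, applying d gives a 3-form with coefficient ∂P/∂x + ∂Q/∂y + ∂R/∂z:
  ∂P/∂x = 12*x - 2*z
  ∂Q/∂y = -x + 4*y + 3*z
  ∂R/∂z = y
Sum = 11*x + 5*y + z, which is exactly div F.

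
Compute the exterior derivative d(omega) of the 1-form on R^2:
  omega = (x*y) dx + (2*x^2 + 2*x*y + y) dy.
d(omega) = (3*x + 2*y) dx ∧ dy

For a 1-form omega = sum_i f_i dx_i, the exterior derivative is
  d(omega) = sum_{i < j} (∂f_j/∂x_i - ∂f_i/∂x_j) dx_i ∧ dx_j.
  coefficient of dx ∧ dy: ∂f_2/∂x - ∂f_1/∂y = ∂(2*x^2 + 2*x*y + y)/∂x - ∂(x*y)/∂y = 3*x + 2*y
Assembling: d(omega) = (3*x + 2*y) dx ∧ dy.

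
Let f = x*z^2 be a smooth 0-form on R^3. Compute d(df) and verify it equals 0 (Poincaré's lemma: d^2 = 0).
d(df) = 0

Step 1: df = sum_i (∂f/∂x_i) dx_i = (z^2) dx + (0) dy + (2*x*z) dz.
Step 2: Apply d again. Using the 1-form formula, the coefficient of dx ∧ dy in d(df) is ∂^2 f/∂x ∂y - ∂^2 f/∂y ∂x = (0) - (0) = 0 (equality of mixed partials for smooth f).
Similarly for dx ∧ dz and dy ∧ dz — all coefficients vanish. So d(df) = 0.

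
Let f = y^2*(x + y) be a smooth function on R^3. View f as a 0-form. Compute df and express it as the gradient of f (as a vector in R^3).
df = (y^2) dx + (y*(2*x + 3*y)) dy + (0) dz; grad f = (y^2, y*(2*x + 3*y), 0)

For a 0-form f, d f = (∂f/∂x) dx + (∂f/∂y) dy + (∂f/∂z) dz. The components of the vector representation are exactly the entries of grad f in Cartesian coordinates:
  ∂f/∂x = y^2
  ∂f/∂y = y*(2*x + 3*y)
  ∂f/∂z = 0.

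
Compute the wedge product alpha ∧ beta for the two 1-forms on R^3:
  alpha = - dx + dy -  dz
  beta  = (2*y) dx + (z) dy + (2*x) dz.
alpha ∧ beta = (-2*y - z) dx ∧ dy + (-2*x + 2*y) dx ∧ dz + (2*x + z) dy ∧ dz

Distribute the wedge, using dx_i ∧ dx_j = -dx_j ∧ dx_i and dx_i ∧ dx_i = 0. For each pair (i, j) with i < j, the coefficient of dx_i ∧ dx_j in alpha ∧ beta is (alpha_i * beta_j - alpha_j * beta_i). Collecting: alpha ∧ beta = (-2*y - z) dx ∧ dy + (-2*x + 2*y) dx ∧ dz + (2*x + z) dy ∧ dz.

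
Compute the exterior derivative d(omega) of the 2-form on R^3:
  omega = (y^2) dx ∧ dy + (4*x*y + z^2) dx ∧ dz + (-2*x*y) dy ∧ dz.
d(omega) = (-4*x - 2*y) dx ∧ dy ∧ dz

For a 2-form omega = sum_{i<j} g_{ij} dx_i ∧ dx_j, the exterior derivative is
  d(omega) = sum_{i<j} d(g_{ij}) ∧ dx_i ∧ dx_j = sum_{i<j, k} (∂g_{ij}/∂x_k) dx_k ∧ dx_i ∧ dx_j.
Expand each term, using dx_k ∧ dx_i ∧ dx_j = sgn(permutation) dx_{(a)} ∧ dx_{(b)} ∧ dx_{(c)} with (a < b < c) sorted:
  d(4*x*y + z^2) includes (∂/∂y)(4*x*y + z^2) dy = (4*x) dy, which multiplied by dx ∧ dz gives (-4*x) dx ∧ dy ∧ dz
  d(-2*x*y) includes (∂/∂x)(-2*x*y) dx = (-2*y) dx, which multiplied by dy ∧ dz gives (-2*y) dx ∧ dy ∧ dz
Collecting like 3-forms: d(omega) = (-4*x - 2*y) dx ∧ dy ∧ dz.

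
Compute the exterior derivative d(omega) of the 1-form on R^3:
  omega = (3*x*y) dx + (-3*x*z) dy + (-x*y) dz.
d(omega) = (-3*x - 3*z) dx ∧ dy + (-y) dx ∧ dz + (2*x) dy ∧ dz

For a 1-form omega = sum_i f_i dx_i, the exterior derivative is
  d(omega) = sum_{i < j} (∂f_j/∂x_i - ∂f_i/∂x_j) dx_i ∧ dx_j.
  coefficient of dx ∧ dy: ∂f_2/∂x - ∂f_1/∂y = ∂(-3*x*z)/∂x - ∂(3*x*y)/∂y = -3*x - 3*z
  coefficient of dx ∧ dz: ∂f_3/∂x - ∂f_1/∂z = ∂(-x*y)/∂x - ∂(3*x*y)/∂z = -y
  coefficient of dy ∧ dz: ∂f_3/∂y - ∂f_2/∂z = ∂(-x*y)/∂y - ∂(-3*x*z)/∂z = 2*x
Assembling: d(omega) = (-3*x - 3*z) dx ∧ dy + (-y) dx ∧ dz + (2*x) dy ∧ dz.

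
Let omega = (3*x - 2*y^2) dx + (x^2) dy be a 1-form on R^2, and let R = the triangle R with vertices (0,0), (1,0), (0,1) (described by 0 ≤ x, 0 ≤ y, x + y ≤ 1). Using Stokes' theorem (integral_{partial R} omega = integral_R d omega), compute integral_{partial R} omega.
integral_(partial R) omega = 1

Stokes: integral_partial_R omega = integral_R d omega with d omega = (∂Q/∂x - ∂P/∂y) dx ∧ dy.
  ∂Q/∂x = 2*x
  ∂P/∂y = -4*y
  integrand = ∂Q/∂x - ∂P/∂y = 2*x + 4*y.
Integrating over R: integral_0^1 integral_0^{1-x} (2*x + 4*y) dy dx = 1.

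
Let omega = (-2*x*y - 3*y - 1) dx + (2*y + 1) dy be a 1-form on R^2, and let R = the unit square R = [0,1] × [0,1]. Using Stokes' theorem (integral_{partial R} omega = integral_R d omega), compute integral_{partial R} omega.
integral_(partial R) omega = 4

Stokes: integral_partial_R omega = integral_R d omega with d omega = (∂Q/∂x - ∂P/∂y) dx ∧ dy.
  ∂Q/∂x = 0
  ∂P/∂y = -2*x - 3
  integrand = ∂Q/∂x - ∂P/∂y = 2*x + 3.
Integrating over R: integral_0^1 integral_0^1 (2*x + 3) dx dy = 4.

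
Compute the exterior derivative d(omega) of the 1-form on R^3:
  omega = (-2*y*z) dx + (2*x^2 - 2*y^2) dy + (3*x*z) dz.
d(omega) = (4*x + 2*z) dx ∧ dy + (2*y + 3*z) dx ∧ dz

For a 1-form omega = sum_i f_i dx_i, the exterior derivative is
  d(omega) = sum_{i < j} (∂f_j/∂x_i - ∂f_i/∂x_j) dx_i ∧ dx_j.
  coefficient of dx ∧ dy: ∂f_2/∂x - ∂f_1/∂y = ∂(2*x^2 - 2*y^2)/∂x - ∂(-2*y*z)/∂y = 4*x + 2*z
  coefficient of dx ∧ dz: ∂f_3/∂x - ∂f_1/∂z = ∂(3*x*z)/∂x - ∂(-2*y*z)/∂z = 2*y + 3*z
Assembling: d(omega) = (4*x + 2*z) dx ∧ dy + (2*y + 3*z) dx ∧ dz.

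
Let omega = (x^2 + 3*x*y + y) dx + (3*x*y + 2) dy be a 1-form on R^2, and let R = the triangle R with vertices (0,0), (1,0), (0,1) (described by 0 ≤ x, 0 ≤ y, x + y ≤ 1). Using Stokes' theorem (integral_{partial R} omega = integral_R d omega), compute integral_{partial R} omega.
integral_(partial R) omega = -1/2

Stokes: integral_partial_R omega = integral_R d omega with d omega = (∂Q/∂x - ∂P/∂y) dx ∧ dy.
  ∂Q/∂x = 3*y
  ∂P/∂y = 3*x + 1
  integrand = ∂Q/∂x - ∂P/∂y = -3*x + 3*y - 1.
Integrating over R: integral_0^1 integral_0^{1-x} (-3*x + 3*y - 1) dy dx = -1/2.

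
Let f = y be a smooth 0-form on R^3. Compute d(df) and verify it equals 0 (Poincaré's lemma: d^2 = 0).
d(df) = 0

Step 1: df = sum_i (∂f/∂x_i) dx_i = (0) dx + (1) dy + (0) dz.
Step 2: Apply d again. Using the 1-form formula, the coefficient of dx ∧ dy in d(df) is ∂^2 f/∂x ∂y - ∂^2 f/∂y ∂x = (0) - (0) = 0 (equality of mixed partials for smooth f).
Similarly for dx ∧ dz and dy ∧ dz — all coefficients vanish. So d(df) = 0.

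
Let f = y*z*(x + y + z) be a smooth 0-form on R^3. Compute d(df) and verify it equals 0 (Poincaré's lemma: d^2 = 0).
d(df) = 0

Step 1: df = sum_i (∂f/∂x_i) dx_i = (y*z) dx + (z*(x + 2*y + z)) dy + (y*(x + y + 2*z)) dz.
Step 2: Apply d again. Using the 1-form formula, the coefficient of dx ∧ dy in d(df) is ∂^2 f/∂x ∂y - ∂^2 f/∂y ∂x = (z) - (z) = 0 (equality of mixed partials for smooth f).
Similarly for dx ∧ dz and dy ∧ dz — all coefficients vanish. So d(df) = 0.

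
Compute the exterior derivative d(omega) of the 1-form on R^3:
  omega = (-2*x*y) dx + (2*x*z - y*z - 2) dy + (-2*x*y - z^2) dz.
d(omega) = (2*x + 2*z) dx ∧ dy + (-2*y) dx ∧ dz + (-4*x + y) dy ∧ dz

For a 1-form omega = sum_i f_i dx_i, the exterior derivative is
  d(omega) = sum_{i < j} (∂f_j/∂x_i - ∂f_i/∂x_j) dx_i ∧ dx_j.
  coefficient of dx ∧ dy: ∂f_2/∂x - ∂f_1/∂y = ∂(2*x*z - y*z - 2)/∂x - ∂(-2*x*y)/∂y = 2*x + 2*z
  coefficient of dx ∧ dz: ∂f_3/∂x - ∂f_1/∂z = ∂(-2*x*y - z^2)/∂x - ∂(-2*x*y)/∂z = -2*y
  coefficient of dy ∧ dz: ∂f_3/∂y - ∂f_2/∂z = ∂(-2*x*y - z^2)/∂y - ∂(2*x*z - y*z - 2)/∂z = -4*x + y
Assembling: d(omega) = (2*x + 2*z) dx ∧ dy + (-2*y) dx ∧ dz + (-4*x + y) dy ∧ dz.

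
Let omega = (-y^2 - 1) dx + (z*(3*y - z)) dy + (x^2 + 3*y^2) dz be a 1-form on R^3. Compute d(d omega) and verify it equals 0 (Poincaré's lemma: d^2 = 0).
d(d omega) = 0

Step 1: d omega = sum_{i<j} (∂f_j/∂x_i - ∂f_i/∂x_j) dx_i ∧ dx_j:
  coeff of dx ∧ dy: 2*y
  coeff of dx ∧ dz: 2*x
  coeff of dy ∧ dz: 3*y + 2*z
Step 2: Apply d again to each 2-form coefficient. The only possible 3-form in R^3 is dx ∧ dy ∧ dz, with coefficient
  ∂(coeff of dy∧dz)/∂x - ∂(coeff of dx∧dz)/∂y + ∂(coeff of dx∧dy)/∂z
  = ∂/∂x (3*y + 2*z) - ∂/∂y (2*x) + ∂/∂z (2*y).
Each of these terms simplifies to sums of mixed partials that cancel in pairs. The result is 0 (by equality of mixed partials for smooth functions — Schwarz / Clairaut).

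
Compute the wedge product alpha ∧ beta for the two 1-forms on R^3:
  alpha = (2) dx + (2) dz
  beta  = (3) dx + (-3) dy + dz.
alpha ∧ beta = (-6) dx ∧ dy + (-4) dx ∧ dz + (6) dy ∧ dz

Distribute the wedge, using dx_i ∧ dx_j = -dx_j ∧ dx_i and dx_i ∧ dx_i = 0. For each pair (i, j) with i < j, the coefficient of dx_i ∧ dx_j in alpha ∧ beta is (alpha_i * beta_j - alpha_j * beta_i). Collecting: alpha ∧ beta = (-6) dx ∧ dy + (-4) dx ∧ dz + (6) dy ∧ dz.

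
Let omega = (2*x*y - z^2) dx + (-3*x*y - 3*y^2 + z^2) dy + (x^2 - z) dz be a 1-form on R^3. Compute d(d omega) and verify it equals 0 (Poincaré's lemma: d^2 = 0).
d(d omega) = 0

Step 1: d omega = sum_{i<j} (∂f_j/∂x_i - ∂f_i/∂x_j) dx_i ∧ dx_j:
  coeff of dx ∧ dy: -2*x - 3*y
  coeff of dx ∧ dz: 2*x + 2*z
  coeff of dy ∧ dz: -2*z
Step 2: Apply d again to each 2-form coefficient. The only possible 3-form in R^3 is dx ∧ dy ∧ dz, with coefficient
  ∂(coeff of dy∧dz)/∂x - ∂(coeff of dx∧dz)/∂y + ∂(coeff of dx∧dy)/∂z
  = ∂/∂x (-2*z) - ∂/∂y (2*x + 2*z) + ∂/∂z (-2*x - 3*y).
Each of these terms simplifies to sums of mixed partials that cancel in pairs. The result is 0 (by equality of mixed partials for smooth functions — Schwarz / Clairaut).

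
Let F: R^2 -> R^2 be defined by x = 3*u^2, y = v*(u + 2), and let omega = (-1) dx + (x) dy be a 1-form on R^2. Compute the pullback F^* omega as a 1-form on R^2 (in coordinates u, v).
F^* omega = (3*u*(u*v - 2)) du + (3*u^2*(u + 2)) dv

Using F^*(f dg) = (f ∘ F) d(g ∘ F), substitute each coordinate x_i by F_i(u, v) in f_i, and replace dx_i by d F_i = (∂F_i/∂u) du + (∂F_i/∂v) dv.
  For the x component: f_1(F) = -1; d F_1 = (6*u) du + (0) dv
  For the y component: f_2(F) = 3*u^2; d F_2 = (v) du + (u + 2) dv
Combining and collecting du, dv coefficients:
  coeff of du: 3*u*(u*v - 2)
  coeff of dv: 3*u^2*(u + 2)
F^* omega = (3*u*(u*v - 2)) du + (3*u^2*(u + 2)) dv.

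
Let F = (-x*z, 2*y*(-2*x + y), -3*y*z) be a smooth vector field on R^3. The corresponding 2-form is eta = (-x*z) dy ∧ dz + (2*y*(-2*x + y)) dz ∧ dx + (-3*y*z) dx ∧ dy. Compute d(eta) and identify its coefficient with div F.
d(eta) = (-4*x + y - z) dx ∧ dy ∧ dz; div F = -4*x + y - z

For a 2-form in R^3 of the form above, applying d gives a 3-form with coefficient ∂P/∂x + ∂Q/∂y + ∂R/∂z:
  ∂P/∂x = -z
  ∂Q/∂y = -4*x + 4*y
  ∂R/∂z = -3*y
Sum = -4*x + y - z, which is exactly div F.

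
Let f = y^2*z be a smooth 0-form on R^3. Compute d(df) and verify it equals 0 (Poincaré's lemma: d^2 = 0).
d(df) = 0

Step 1: df = sum_i (∂f/∂x_i) dx_i = (0) dx + (2*y*z) dy + (y^2) dz.
Step 2: Apply d again. Using the 1-form formula, the coefficient of dx ∧ dy in d(df) is ∂^2 f/∂x ∂y - ∂^2 f/∂y ∂x = (0) - (0) = 0 (equality of mixed partials for smooth f).
Similarly for dx ∧ dz and dy ∧ dz — all coefficients vanish. So d(df) = 0.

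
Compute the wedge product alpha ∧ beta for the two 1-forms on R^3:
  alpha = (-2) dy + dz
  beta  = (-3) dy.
alpha ∧ beta = (3) dy ∧ dz

Distribute the wedge, using dx_i ∧ dx_j = -dx_j ∧ dx_i and dx_i ∧ dx_i = 0. For each pair (i, j) with i < j, the coefficient of dx_i ∧ dx_j in alpha ∧ beta is (alpha_i * beta_j - alpha_j * beta_i). Collecting: alpha ∧ beta = (3) dy ∧ dz.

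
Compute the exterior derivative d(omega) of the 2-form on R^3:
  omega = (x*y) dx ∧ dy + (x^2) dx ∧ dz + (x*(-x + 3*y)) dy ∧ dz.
d(omega) = (-2*x + 3*y) dx ∧ dy ∧ dz

For a 2-form omega = sum_{i<j} g_{ij} dx_i ∧ dx_j, the exterior derivative is
  d(omega) = sum_{i<j} d(g_{ij}) ∧ dx_i ∧ dx_j = sum_{i<j, k} (∂g_{ij}/∂x_k) dx_k ∧ dx_i ∧ dx_j.
Expand each term, using dx_k ∧ dx_i ∧ dx_j = sgn(permutation) dx_{(a)} ∧ dx_{(b)} ∧ dx_{(c)} with (a < b < c) sorted:
  d(x*(-x + 3*y)) includes (∂/∂x)(x*(-x + 3*y)) dx = (-2*x + 3*y) dx, which multiplied by dy ∧ dz gives (-2*x + 3*y) dx ∧ dy ∧ dz
Collecting like 3-forms: d(omega) = (-2*x + 3*y) dx ∧ dy ∧ dz.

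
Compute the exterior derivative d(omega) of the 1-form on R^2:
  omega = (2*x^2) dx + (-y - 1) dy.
d(omega) = 0

For a 1-form omega = sum_i f_i dx_i, the exterior derivative is
  d(omega) = sum_{i < j} (∂f_j/∂x_i - ∂f_i/∂x_j) dx_i ∧ dx_j.

Assembling: d(omega) = 0.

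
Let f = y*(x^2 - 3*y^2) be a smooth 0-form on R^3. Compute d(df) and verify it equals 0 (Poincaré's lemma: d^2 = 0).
d(df) = 0

Step 1: df = sum_i (∂f/∂x_i) dx_i = (2*x*y) dx + (x^2 - 9*y^2) dy + (0) dz.
Step 2: Apply d again. Using the 1-form formula, the coefficient of dx ∧ dy in d(df) is ∂^2 f/∂x ∂y - ∂^2 f/∂y ∂x = (2*x) - (2*x) = 0 (equality of mixed partials for smooth f).
Similarly for dx ∧ dz and dy ∧ dz — all coefficients vanish. So d(df) = 0.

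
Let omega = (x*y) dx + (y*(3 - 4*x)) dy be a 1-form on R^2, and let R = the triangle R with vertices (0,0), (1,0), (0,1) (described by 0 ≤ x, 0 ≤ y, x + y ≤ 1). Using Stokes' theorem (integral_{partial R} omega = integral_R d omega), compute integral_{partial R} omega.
integral_(partial R) omega = -5/6

Stokes: integral_partial_R omega = integral_R d omega with d omega = (∂Q/∂x - ∂P/∂y) dx ∧ dy.
  ∂Q/∂x = -4*y
  ∂P/∂y = x
  integrand = ∂Q/∂x - ∂P/∂y = -x - 4*y.
Integrating over R: integral_0^1 integral_0^{1-x} (-x - 4*y) dy dx = -5/6.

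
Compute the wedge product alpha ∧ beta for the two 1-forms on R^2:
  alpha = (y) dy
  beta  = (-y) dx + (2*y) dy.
alpha ∧ beta = (y^2) dx ∧ dy

Distribute the wedge, using dx_i ∧ dx_j = -dx_j ∧ dx_i and dx_i ∧ dx_i = 0. For each pair (i, j) with i < j, the coefficient of dx_i ∧ dx_j in alpha ∧ beta is (alpha_i * beta_j - alpha_j * beta_i). Collecting: alpha ∧ beta = (y^2) dx ∧ dy.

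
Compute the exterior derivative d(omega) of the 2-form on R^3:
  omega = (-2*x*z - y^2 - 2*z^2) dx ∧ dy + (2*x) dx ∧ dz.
d(omega) = (-2*x - 4*z) dx ∧ dy ∧ dz

For a 2-form omega = sum_{i<j} g_{ij} dx_i ∧ dx_j, the exterior derivative is
  d(omega) = sum_{i<j} d(g_{ij}) ∧ dx_i ∧ dx_j = sum_{i<j, k} (∂g_{ij}/∂x_k) dx_k ∧ dx_i ∧ dx_j.
Expand each term, using dx_k ∧ dx_i ∧ dx_j = sgn(permutation) dx_{(a)} ∧ dx_{(b)} ∧ dx_{(c)} with (a < b < c) sorted:
  d(-2*x*z - y^2 - 2*z^2) includes (∂/∂z)(-2*x*z - y^2 - 2*z^2) dz = (-2*x - 4*z) dz, which multiplied by dx ∧ dy gives (-2*x - 4*z) dx ∧ dy ∧ dz
Collecting like 3-forms: d(omega) = (-2*x - 4*z) dx ∧ dy ∧ dz.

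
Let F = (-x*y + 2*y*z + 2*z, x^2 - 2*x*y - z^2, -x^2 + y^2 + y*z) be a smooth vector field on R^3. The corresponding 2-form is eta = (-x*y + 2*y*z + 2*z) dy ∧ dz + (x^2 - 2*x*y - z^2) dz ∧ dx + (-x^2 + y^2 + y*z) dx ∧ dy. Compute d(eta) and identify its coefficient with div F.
d(eta) = (-2*x) dx ∧ dy ∧ dz; div F = -2*x

For a 2-form in R^3 of the form above, applying d gives a 3-form with coefficient ∂P/∂x + ∂Q/∂y + ∂R/∂z:
  ∂P/∂x = -y
  ∂Q/∂y = -2*x
  ∂R/∂z = y
Sum = -2*x, which is exactly div F.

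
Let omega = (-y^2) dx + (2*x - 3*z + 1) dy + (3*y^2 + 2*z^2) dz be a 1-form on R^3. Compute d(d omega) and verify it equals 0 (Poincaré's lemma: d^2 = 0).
d(d omega) = 0

Step 1: d omega = sum_{i<j} (∂f_j/∂x_i - ∂f_i/∂x_j) dx_i ∧ dx_j:
  coeff of dx ∧ dy: 2*y + 2
  coeff of dx ∧ dz: 0
  coeff of dy ∧ dz: 6*y + 3
Step 2: Apply d again to each 2-form coefficient. The only possible 3-form in R^3 is dx ∧ dy ∧ dz, with coefficient
  ∂(coeff of dy∧dz)/∂x - ∂(coeff of dx∧dz)/∂y + ∂(coeff of dx∧dy)/∂z
  = ∂/∂x (6*y + 3) - ∂/∂y (0) + ∂/∂z (2*y + 2).
Each of these terms simplifies to sums of mixed partials that cancel in pairs. The result is 0 (by equality of mixed partials for smooth functions — Schwarz / Clairaut).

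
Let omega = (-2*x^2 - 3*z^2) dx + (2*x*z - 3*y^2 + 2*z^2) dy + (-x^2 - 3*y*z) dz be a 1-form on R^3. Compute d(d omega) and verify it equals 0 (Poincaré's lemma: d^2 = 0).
d(d omega) = 0

Step 1: d omega = sum_{i<j} (∂f_j/∂x_i - ∂f_i/∂x_j) dx_i ∧ dx_j:
  coeff of dx ∧ dy: 2*z
  coeff of dx ∧ dz: -2*x + 6*z
  coeff of dy ∧ dz: -2*x - 7*z
Step 2: Apply d again to each 2-form coefficient. The only possible 3-form in R^3 is dx ∧ dy ∧ dz, with coefficient
  ∂(coeff of dy∧dz)/∂x - ∂(coeff of dx∧dz)/∂y + ∂(coeff of dx∧dy)/∂z
  = ∂/∂x (-2*x - 7*z) - ∂/∂y (-2*x + 6*z) + ∂/∂z (2*z).
Each of these terms simplifies to sums of mixed partials that cancel in pairs. The result is 0 (by equality of mixed partials for smooth functions — Schwarz / Clairaut).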